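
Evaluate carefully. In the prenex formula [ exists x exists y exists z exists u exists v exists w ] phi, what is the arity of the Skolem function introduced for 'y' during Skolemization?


Quantifier prefix: exists x exists y exists z exists u exists v exists w
'y' is existentially quantified at position 2.
No universal quantifiers precede it.
Skolem function arity = 0 (a Skolem constant)

0


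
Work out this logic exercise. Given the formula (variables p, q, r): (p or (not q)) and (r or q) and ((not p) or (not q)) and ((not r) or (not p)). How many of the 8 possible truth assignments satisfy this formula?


Evaluate all 8 assignments for p, q, r:
p=0, q=0, r=0: 0
p=0, q=0, r=1: 1
p=0, q=1, r=0: 0
p=0, q=1, r=1: 0
p=1, q=0, r=0: 0
p=1, q=0, r=1: 0
p=1, q=1, r=0: 0
p=1, q=1, r=1: 0
Satisfying count = 1

1


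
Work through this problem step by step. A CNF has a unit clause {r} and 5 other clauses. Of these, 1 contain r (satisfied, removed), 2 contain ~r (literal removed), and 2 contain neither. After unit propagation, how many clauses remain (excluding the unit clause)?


Satisfied (removed): 1
Shortened (remain): 2
Unchanged (remain): 2
Remaining = 2 + 2 = 4

4


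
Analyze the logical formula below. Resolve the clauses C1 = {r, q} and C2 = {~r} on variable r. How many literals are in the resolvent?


Remove r from C1 and ~r from C2.
C1 remainder: {q}
C2 remainder: {}
Union (resolvent): {q}
Resolvent has 1 literal(s).

1


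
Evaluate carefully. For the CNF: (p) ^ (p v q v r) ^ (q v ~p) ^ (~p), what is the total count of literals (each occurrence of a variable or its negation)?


Counting literals in each clause:
Clause 1: 1 literal(s)
Clause 2: 3 literal(s)
Clause 3: 2 literal(s)
Clause 4: 1 literal(s)
Total = 7

7


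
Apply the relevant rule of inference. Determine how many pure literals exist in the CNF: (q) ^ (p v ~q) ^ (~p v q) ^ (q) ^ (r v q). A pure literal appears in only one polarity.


Check each variable for pure literal status:
p: mixed (not pure)
q: mixed (not pure)
r: pure positive
Pure literal count = 1

1


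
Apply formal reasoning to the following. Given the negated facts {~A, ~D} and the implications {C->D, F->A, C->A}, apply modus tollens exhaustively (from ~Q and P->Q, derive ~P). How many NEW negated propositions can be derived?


Initial negated facts: {~A, ~D}
Apply modus tollens to closure:
  ~D and C->D  =>  ~C
  ~A and F->A  =>  ~F
Final negated: {~A, ~C, ~D, ~F}
New negations: {~C, ~F}
Count = 2

2


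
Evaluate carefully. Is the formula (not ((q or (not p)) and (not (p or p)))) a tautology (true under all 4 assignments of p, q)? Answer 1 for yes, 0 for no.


Check all 4 assignments:
p=0, q=0: 0
p=0, q=1: 0
p=1, q=0: 1
p=1, q=1: 1
Satisfying count = 2/4.
Tautology iff count = 4: no.

0


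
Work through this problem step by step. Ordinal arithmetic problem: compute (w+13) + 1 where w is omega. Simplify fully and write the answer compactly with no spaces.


Compute (w+13) + 1.
Ordinal + is associative but NOT commutative; for finite n>0, n + w = w but w + n stays w+n.
By associativity: (w+13) + 1 = w + (13+1) = w+14.
Result = w+14

w+14


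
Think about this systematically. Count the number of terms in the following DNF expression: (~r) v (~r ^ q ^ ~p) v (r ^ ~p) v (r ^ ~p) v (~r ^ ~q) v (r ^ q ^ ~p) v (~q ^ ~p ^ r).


A DNF formula is a disjunction of terms (conjunctions).
Terms are separated by v.
Counting the disjuncts: 7 terms.

7


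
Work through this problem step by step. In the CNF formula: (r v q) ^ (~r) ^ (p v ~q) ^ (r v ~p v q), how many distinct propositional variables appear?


Identify each variable that appears in the formula.
Variables found: p, q, r
Count = 3

3


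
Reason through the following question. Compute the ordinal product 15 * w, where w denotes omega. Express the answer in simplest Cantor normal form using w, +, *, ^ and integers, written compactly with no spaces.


Compute 15 * w.
Ordinal * is associative and left-distributive over +, but NOT commutative; for finite n>1, n*w = w but w*n stays w*n.
For finite n>0, n * w = sup{n*k : k<w} = w. So 15 * w = w.
Result = w

w


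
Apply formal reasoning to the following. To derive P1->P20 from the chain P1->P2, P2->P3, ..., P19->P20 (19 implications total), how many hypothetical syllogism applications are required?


With 19 implications in a chain connecting 20 propositions:
P1->P2, P2->P3, ..., P19->P20
Steps needed = (number of implications) - 1 = 19 - 1 = 18

18


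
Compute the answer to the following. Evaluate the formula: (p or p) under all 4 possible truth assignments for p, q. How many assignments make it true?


Check all 4 assignments:
p=0, q=0: 0
p=0, q=1: 0
p=1, q=0: 1
p=1, q=1: 1
Count of True = 2

2


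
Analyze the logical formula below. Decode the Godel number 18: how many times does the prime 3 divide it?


Factorize 18 by dividing by 3 repeatedly.
Division steps: 3 divides 18 exactly 2 time(s).
Exponent of 3 = 2

2


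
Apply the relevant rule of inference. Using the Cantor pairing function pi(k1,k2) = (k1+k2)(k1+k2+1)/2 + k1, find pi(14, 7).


k1 + k2 = 21
(k1+k2)(k1+k2+1)/2 = 21 * 22 / 2 = 231
pi = 231 + 14 = 245

245


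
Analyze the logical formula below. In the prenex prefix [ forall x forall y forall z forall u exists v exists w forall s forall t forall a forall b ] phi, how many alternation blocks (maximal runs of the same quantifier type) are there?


Quantifier-type sequence: A A A A E E A A A A  (A=forall, E=exists)
Group into maximal same-type runs:
  Ax4 | Ex2 | Ax4
Number of blocks = 3

3


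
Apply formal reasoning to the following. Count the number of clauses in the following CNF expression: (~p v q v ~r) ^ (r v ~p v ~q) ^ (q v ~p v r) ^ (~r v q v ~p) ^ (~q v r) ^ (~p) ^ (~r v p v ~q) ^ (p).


A CNF formula is a conjunction of clauses.
Clauses are separated by ^.
Counting the conjuncts: 8 clauses.

8


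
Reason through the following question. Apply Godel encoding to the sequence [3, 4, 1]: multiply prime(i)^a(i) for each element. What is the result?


Encode each element as an exponent of the corresponding prime:
  2^3 = 8
  3^4 = 81
  5^1 = 5
Product = 8 * 81 * 5 = 3240

3240


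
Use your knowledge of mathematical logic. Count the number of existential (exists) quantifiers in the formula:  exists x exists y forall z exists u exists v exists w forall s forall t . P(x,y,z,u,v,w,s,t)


Quantifier prefix: exists x exists y forall z exists u exists v exists w forall s forall t
Mark each quantifier type:
  E E U E E E U U
Universal count = 3, Existential count = 5
Asked for existential (exists) quantifiers: 5

5


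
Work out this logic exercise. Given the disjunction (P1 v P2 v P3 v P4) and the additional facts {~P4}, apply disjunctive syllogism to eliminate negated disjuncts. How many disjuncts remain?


Original disjuncts (4): P1, P2, P3, P4
Negated (eliminate): ~P4
Remaining disjuncts: P1, P2, P3
Count = 4 - 1 = 3

3


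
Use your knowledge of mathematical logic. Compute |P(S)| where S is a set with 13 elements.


The power set of a set with n elements has 2^n elements.
|P(S)| = 2^13 = 8192

8192


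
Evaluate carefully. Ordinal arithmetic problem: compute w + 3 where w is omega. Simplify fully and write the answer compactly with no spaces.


Compute w + 3.
Ordinal + is associative but NOT commutative; for finite n>0, n + w = w but w + n stays w+n.
w + 3 is already in normal form (a successor ordinal beyond w).
Result = w+3

w+3


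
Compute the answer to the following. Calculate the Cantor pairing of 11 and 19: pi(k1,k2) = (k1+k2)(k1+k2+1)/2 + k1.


k1 + k2 = 30
(k1+k2)(k1+k2+1)/2 = 30 * 31 / 2 = 465
pi = 465 + 11 = 476

476


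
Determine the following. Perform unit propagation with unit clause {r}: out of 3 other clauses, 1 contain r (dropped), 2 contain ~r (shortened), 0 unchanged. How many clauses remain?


Satisfied (removed): 1
Shortened (remain): 2
Unchanged (remain): 0
Remaining = 2 + 0 = 2

2


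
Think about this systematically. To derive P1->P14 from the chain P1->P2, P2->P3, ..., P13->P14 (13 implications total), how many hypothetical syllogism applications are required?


With 13 implications in a chain connecting 14 propositions:
P1->P2, P2->P3, ..., P13->P14
Steps needed = (number of implications) - 1 = 13 - 1 = 12

12


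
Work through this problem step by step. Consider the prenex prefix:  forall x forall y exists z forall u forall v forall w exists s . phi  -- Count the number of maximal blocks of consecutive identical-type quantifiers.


Quantifier-type sequence: A A E A A A E  (A=forall, E=exists)
Group into maximal same-type runs:
  Ax2 | Ex1 | Ax3 | Ex1
Number of blocks = 4

4


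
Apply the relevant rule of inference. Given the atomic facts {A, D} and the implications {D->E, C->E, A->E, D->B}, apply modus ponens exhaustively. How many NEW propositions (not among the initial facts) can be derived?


Initial facts: {A, D}
Apply modus ponens to closure:
  D and D->E  =>  E
  D and D->B  =>  B
Final known: {A, B, D, E}
New propositions: {B, E}
Count = 2

2


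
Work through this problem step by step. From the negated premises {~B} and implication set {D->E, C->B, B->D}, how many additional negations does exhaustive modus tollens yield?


Initial negated facts: {~B}
Apply modus tollens to closure:
  ~B and C->B  =>  ~C
Final negated: {~B, ~C}
New negations: {~C}
Count = 1

1


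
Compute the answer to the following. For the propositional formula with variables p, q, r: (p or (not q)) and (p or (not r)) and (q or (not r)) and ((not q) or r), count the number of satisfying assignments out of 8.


Evaluate all 8 assignments for p, q, r:
p=0, q=0, r=0: 1
p=0, q=0, r=1: 0
p=0, q=1, r=0: 0
p=0, q=1, r=1: 0
p=1, q=0, r=0: 1
p=1, q=0, r=1: 0
p=1, q=1, r=0: 0
p=1, q=1, r=1: 1
Satisfying count = 3

3


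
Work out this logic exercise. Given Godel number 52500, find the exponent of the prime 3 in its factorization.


Factorize 52500 by dividing by 3 repeatedly.
Division steps: 3 divides 52500 exactly 1 time(s).
Exponent of 3 = 1

1


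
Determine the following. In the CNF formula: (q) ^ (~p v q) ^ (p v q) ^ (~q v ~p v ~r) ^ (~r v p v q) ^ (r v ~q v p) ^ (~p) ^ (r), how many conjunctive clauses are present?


A CNF formula is a conjunction of clauses.
Clauses are separated by ^.
Counting the conjuncts: 8 clauses.

8


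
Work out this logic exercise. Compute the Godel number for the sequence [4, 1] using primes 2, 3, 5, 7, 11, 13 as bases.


Encode each element as an exponent of the corresponding prime:
  2^4 = 16
  3^1 = 3
Product = 16 * 3 = 48

48


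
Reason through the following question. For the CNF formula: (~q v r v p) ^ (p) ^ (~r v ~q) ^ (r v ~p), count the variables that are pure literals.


Check each variable for pure literal status:
p: mixed (not pure)
q: pure negative
r: mixed (not pure)
Pure literal count = 1

1


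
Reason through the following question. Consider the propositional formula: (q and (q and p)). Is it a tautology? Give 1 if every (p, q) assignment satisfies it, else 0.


Check all 4 assignments:
p=0, q=0: 0
p=0, q=1: 0
p=1, q=0: 0
p=1, q=1: 1
Satisfying count = 1/4.
Tautology iff count = 4: no.

0


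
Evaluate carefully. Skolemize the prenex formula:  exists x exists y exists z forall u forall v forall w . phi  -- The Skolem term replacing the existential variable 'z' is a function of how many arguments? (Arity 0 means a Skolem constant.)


Quantifier prefix: exists x exists y exists z forall u forall v forall w
'z' is existentially quantified at position 3.
No universal quantifiers precede it.
Skolem function arity = 0 (a Skolem constant)

0


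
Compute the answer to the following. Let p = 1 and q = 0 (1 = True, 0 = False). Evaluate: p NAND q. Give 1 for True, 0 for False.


p = 1, q = 0
Operation: p NAND q
Evaluate: 1 NAND 0 = 1

1


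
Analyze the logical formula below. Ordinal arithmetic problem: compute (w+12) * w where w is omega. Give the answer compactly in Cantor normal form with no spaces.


Compute (w+12) * w.
Ordinal * is associative and left-distributive over +, but NOT commutative; for finite n>1, n*w = w but w*n stays w*n.
(w+12) * w = sup{(w+12)*k : k<w} = sup{w*k+12} = w^2 (the +12 tail is absorbed in the limit).
Result = w^2

w^2


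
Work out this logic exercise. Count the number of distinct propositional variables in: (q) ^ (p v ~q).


Identify each variable that appears in the formula.
Variables found: p, q
Count = 2

2


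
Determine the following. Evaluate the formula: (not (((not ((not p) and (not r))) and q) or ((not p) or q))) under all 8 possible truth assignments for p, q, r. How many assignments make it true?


Check all 8 assignments:
p=0, q=0, r=0: 0
p=0, q=0, r=1: 0
p=0, q=1, r=0: 0
p=0, q=1, r=1: 0
p=1, q=0, r=0: 1
p=1, q=0, r=1: 1
p=1, q=1, r=0: 0
p=1, q=1, r=1: 0
Count of True = 2

2


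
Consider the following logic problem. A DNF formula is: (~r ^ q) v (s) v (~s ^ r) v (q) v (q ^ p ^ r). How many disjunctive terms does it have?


A DNF formula is a disjunction of terms (conjunctions).
Terms are separated by v.
Counting the disjuncts: 5 terms.

5


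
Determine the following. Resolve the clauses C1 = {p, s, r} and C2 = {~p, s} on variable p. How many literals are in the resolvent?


Remove p from C1 and ~p from C2.
C1 remainder: {s, r}
C2 remainder: {s}
Union (resolvent): {r, s}
Resolvent has 2 literal(s).

2


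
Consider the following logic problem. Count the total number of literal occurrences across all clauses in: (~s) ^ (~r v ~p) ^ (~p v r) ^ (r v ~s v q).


Counting literals in each clause:
Clause 1: 1 literal(s)
Clause 2: 2 literal(s)
Clause 3: 2 literal(s)
Clause 4: 3 literal(s)
Total = 8

8


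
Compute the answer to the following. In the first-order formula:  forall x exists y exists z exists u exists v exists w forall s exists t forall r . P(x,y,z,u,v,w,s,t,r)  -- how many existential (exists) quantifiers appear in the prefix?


Quantifier prefix: forall x exists y exists z exists u exists v exists w forall s exists t forall r
Mark each quantifier type:
  U E E E E E U E U
Universal count = 3, Existential count = 6
Asked for existential (exists) quantifiers: 6

6


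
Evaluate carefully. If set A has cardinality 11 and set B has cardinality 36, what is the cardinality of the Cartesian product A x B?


The Cartesian product A x B contains all ordered pairs (a, b).
|A x B| = |A| * |B| = 11 * 36 = 396

396


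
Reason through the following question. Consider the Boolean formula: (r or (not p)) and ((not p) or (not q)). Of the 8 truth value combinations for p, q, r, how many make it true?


Evaluate all 8 assignments for p, q, r:
p=0, q=0, r=0: 1
p=0, q=0, r=1: 1
p=0, q=1, r=0: 1
p=0, q=1, r=1: 1
p=1, q=0, r=0: 0
p=1, q=0, r=1: 1
p=1, q=1, r=0: 0
p=1, q=1, r=1: 0
Satisfying count = 5

5


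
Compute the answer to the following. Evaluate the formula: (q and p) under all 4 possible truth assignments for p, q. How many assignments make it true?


Check all 4 assignments:
p=0, q=0: 0
p=0, q=1: 0
p=1, q=0: 0
p=1, q=1: 1
Count of True = 1

1


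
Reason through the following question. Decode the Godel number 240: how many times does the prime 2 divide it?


Factorize 240 by dividing by 2 repeatedly.
Division steps: 2 divides 240 exactly 4 time(s).
Exponent of 2 = 4

4


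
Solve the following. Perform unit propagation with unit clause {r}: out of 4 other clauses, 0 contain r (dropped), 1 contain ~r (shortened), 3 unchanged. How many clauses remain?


Satisfied (removed): 0
Shortened (remain): 1
Unchanged (remain): 3
Remaining = 1 + 3 = 4

4


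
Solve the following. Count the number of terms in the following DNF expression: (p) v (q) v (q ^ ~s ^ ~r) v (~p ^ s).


A DNF formula is a disjunction of terms (conjunctions).
Terms are separated by v.
Counting the disjuncts: 4 terms.

4


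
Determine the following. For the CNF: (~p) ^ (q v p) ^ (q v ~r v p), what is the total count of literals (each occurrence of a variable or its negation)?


Counting literals in each clause:
Clause 1: 1 literal(s)
Clause 2: 2 literal(s)
Clause 3: 3 literal(s)
Total = 6

6


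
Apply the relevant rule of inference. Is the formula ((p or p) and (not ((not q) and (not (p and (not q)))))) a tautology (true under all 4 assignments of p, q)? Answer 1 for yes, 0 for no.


Check all 4 assignments:
p=0, q=0: 0
p=0, q=1: 0
p=1, q=0: 1
p=1, q=1: 1
Satisfying count = 2/4.
Tautology iff count = 4: no.

0


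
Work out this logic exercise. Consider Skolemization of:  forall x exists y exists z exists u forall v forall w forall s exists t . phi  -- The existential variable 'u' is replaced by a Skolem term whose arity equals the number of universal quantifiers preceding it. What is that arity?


Quantifier prefix: forall x exists y exists z exists u forall v forall w forall s exists t
'u' is existentially quantified at position 4.
Universal variables preceding it: x
Skolem function arity = 1

1


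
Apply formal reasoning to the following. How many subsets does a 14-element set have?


The power set of a set with n elements has 2^n elements.
|P(S)| = 2^14 = 16384

16384


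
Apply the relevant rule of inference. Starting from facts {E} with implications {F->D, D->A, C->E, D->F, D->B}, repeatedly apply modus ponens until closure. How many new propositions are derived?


Initial facts: {E}
Apply modus ponens to closure:
  (no implication fires)
Final known: {E}
New propositions: {(none)}
Count = 0

0


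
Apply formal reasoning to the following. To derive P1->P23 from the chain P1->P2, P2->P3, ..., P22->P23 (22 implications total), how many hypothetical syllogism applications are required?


With 22 implications in a chain connecting 23 propositions:
P1->P2, P2->P3, ..., P22->P23
Steps needed = (number of implications) - 1 = 22 - 1 = 21

21


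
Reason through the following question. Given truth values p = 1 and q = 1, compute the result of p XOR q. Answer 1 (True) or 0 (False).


p = 1, q = 1
Operation: p XOR q
Evaluate: 1 XOR 1 = 0

0


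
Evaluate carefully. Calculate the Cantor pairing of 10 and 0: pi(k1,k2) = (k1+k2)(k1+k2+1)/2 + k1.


k1 + k2 = 10
(k1+k2)(k1+k2+1)/2 = 10 * 11 / 2 = 55
pi = 55 + 10 = 65

65


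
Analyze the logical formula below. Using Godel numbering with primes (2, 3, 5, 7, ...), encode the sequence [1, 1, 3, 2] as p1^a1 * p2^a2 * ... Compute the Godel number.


Encode each element as an exponent of the corresponding prime:
  2^1 = 2
  3^1 = 3
  5^3 = 125
  7^2 = 49
Product = 2 * 3 * 125 * 49 = 36750

36750


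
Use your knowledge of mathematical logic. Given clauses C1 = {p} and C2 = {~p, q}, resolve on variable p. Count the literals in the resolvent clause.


Remove p from C1 and ~p from C2.
C1 remainder: {}
C2 remainder: {q}
Union (resolvent): {q}
Resolvent has 1 literal(s).

1


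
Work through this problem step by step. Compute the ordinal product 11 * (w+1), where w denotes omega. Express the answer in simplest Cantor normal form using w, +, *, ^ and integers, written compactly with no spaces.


Compute 11 * (w+1).
Ordinal * is associative and left-distributive over +, but NOT commutative; for finite n>1, n*w = w but w*n stays w*n.
By left-distributivity: 11 * (w+1) = 11*w + 11*1 = w + 11 = w+11.
Result = w+11

w+11


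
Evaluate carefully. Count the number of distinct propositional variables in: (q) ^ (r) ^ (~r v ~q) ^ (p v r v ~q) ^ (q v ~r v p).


Identify each variable that appears in the formula.
Variables found: p, q, r
Count = 3

3


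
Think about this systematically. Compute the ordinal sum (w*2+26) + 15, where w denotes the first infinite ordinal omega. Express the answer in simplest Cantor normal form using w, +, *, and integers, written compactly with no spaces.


Compute (w*2+26) + 15.
Ordinal + is associative but NOT commutative; for finite n>0, n + w = w but w + n stays w+n.
By associativity: (w*2+26) + 15 = w*2 + (26+15) = w*2+41.
Result = w*2+41

w*2+41


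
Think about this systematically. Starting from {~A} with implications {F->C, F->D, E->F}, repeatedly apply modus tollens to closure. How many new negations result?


Initial negated facts: {~A}
Apply modus tollens to closure:
  (no implication fires)
Final negated: {~A}
New negations: {(none)}
Count = 0

0


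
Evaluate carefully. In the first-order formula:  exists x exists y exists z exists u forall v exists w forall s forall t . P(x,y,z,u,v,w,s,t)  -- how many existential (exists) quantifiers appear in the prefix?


Quantifier prefix: exists x exists y exists z exists u forall v exists w forall s forall t
Mark each quantifier type:
  E E E E U E U U
Universal count = 3, Existential count = 5
Asked for existential (exists) quantifiers: 5

5


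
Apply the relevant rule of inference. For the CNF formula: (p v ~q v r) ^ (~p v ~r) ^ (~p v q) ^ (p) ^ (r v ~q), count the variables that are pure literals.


Check each variable for pure literal status:
p: mixed (not pure)
q: mixed (not pure)
r: mixed (not pure)
Pure literal count = 0

0


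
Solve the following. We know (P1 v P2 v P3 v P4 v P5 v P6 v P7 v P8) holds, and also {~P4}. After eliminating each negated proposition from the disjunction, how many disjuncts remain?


Original disjuncts (8): P1, P2, P3, P4, P5, P6, P7, P8
Negated (eliminate): ~P4
Remaining disjuncts: P1, P2, P3, P5, P6, P7, P8
Count = 8 - 1 = 7

7


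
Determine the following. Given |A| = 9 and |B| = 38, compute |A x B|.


The Cartesian product A x B contains all ordered pairs (a, b).
|A x B| = |A| * |B| = 9 * 38 = 342

342


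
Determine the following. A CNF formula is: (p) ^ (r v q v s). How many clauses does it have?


A CNF formula is a conjunction of clauses.
Clauses are separated by ^.
Counting the conjuncts: 2 clauses.

2


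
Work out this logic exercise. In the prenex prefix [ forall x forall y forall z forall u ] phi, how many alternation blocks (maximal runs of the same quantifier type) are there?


Quantifier-type sequence: A A A A  (A=forall, E=exists)
Group into maximal same-type runs:
  Ax4
Number of blocks = 1

1


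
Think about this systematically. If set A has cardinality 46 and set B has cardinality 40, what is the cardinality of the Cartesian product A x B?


The Cartesian product A x B contains all ordered pairs (a, b).
|A x B| = |A| * |B| = 46 * 40 = 1840

1840


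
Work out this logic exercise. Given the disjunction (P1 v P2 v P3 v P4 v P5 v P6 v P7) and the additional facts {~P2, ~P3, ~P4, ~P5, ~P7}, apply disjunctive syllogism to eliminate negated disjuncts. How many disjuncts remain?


Original disjuncts (7): P1, P2, P3, P4, P5, P6, P7
Negated (eliminate): ~P2, ~P3, ~P4, ~P5, ~P7
Remaining disjuncts: P1, P6
Count = 7 - 5 = 2

2


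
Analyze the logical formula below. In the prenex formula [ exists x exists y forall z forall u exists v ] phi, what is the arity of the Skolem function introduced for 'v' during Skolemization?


Quantifier prefix: exists x exists y forall z forall u exists v
'v' is existentially quantified at position 5.
Universal variables preceding it: z, u
Skolem function arity = 2

2


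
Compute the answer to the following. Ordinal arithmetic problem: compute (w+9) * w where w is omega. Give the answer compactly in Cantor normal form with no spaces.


Compute (w+9) * w.
Ordinal * is associative and left-distributive over +, but NOT commutative; for finite n>1, n*w = w but w*n stays w*n.
(w+9) * w = sup{(w+9)*k : k<w} = sup{w*k+9} = w^2 (the +9 tail is absorbed in the limit).
Result = w^2

w^2


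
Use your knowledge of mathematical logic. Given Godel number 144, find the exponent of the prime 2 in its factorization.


Factorize 144 by dividing by 2 repeatedly.
Division steps: 2 divides 144 exactly 4 time(s).
Exponent of 2 = 4

4


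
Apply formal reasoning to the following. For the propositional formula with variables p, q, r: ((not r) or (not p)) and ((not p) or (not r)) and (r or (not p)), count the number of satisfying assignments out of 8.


Evaluate all 8 assignments for p, q, r:
p=0, q=0, r=0: 1
p=0, q=0, r=1: 1
p=0, q=1, r=0: 1
p=0, q=1, r=1: 1
p=1, q=0, r=0: 0
p=1, q=0, r=1: 0
p=1, q=1, r=0: 0
p=1, q=1, r=1: 0
Satisfying count = 4

4


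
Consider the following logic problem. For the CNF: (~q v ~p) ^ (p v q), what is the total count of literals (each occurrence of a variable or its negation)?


Counting literals in each clause:
Clause 1: 2 literal(s)
Clause 2: 2 literal(s)
Total = 4

4


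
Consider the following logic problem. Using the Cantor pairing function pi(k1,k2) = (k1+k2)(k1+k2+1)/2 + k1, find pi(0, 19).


k1 + k2 = 19
(k1+k2)(k1+k2+1)/2 = 19 * 20 / 2 = 190
pi = 190 + 0 = 190

190


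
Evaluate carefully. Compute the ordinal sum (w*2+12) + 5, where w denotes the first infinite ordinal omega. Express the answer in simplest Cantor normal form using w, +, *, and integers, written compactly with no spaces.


Compute (w*2+12) + 5.
Ordinal + is associative but NOT commutative; for finite n>0, n + w = w but w + n stays w+n.
By associativity: (w*2+12) + 5 = w*2 + (12+5) = w*2+17.
Result = w*2+17

w*2+17


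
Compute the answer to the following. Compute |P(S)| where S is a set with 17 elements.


The power set of a set with n elements has 2^n elements.
|P(S)| = 2^17 = 131072

131072


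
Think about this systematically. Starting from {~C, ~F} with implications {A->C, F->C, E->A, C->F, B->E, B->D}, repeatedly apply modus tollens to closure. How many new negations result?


Initial negated facts: {~C, ~F}
Apply modus tollens to closure:
  ~C and A->C  =>  ~A
  ~A and E->A  =>  ~E
  ~E and B->E  =>  ~B
Final negated: {~A, ~B, ~C, ~E, ~F}
New negations: {~A, ~B, ~E}
Count = 3

3


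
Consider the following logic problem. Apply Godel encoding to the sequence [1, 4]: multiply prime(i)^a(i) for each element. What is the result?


Encode each element as an exponent of the corresponding prime:
  2^1 = 2
  3^4 = 81
Product = 2 * 81 = 162

162


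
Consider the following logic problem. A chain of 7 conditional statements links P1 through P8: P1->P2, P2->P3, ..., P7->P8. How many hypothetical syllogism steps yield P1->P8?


With 7 implications in a chain connecting 8 propositions:
P1->P2, P2->P3, ..., P7->P8
Steps needed = (number of implications) - 1 = 7 - 1 = 6

6


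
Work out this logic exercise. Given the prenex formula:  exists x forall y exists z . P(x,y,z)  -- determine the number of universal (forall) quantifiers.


Quantifier prefix: exists x forall y exists z
Mark each quantifier type:
  E U E
Universal count = 1, Existential count = 2
Asked for universal (forall) quantifiers: 1

1


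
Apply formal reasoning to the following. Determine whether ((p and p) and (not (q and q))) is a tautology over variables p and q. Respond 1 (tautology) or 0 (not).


Check all 4 assignments:
p=0, q=0: 0
p=0, q=1: 0
p=1, q=0: 1
p=1, q=1: 0
Satisfying count = 1/4.
Tautology iff count = 4: no.

0


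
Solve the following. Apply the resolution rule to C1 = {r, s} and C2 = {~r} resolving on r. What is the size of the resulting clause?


Remove r from C1 and ~r from C2.
C1 remainder: {s}
C2 remainder: {}
Union (resolvent): {s}
Resolvent has 1 literal(s).

1


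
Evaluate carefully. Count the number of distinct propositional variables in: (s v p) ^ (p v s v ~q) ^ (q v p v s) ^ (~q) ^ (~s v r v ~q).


Identify each variable that appears in the formula.
Variables found: p, q, r, s
Count = 4

4


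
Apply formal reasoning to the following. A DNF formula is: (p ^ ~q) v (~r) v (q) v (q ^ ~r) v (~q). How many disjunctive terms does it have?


A DNF formula is a disjunction of terms (conjunctions).
Terms are separated by v.
Counting the disjuncts: 5 terms.

5


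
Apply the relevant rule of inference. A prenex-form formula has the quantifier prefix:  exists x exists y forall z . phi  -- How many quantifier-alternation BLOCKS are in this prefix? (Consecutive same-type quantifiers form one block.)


Quantifier-type sequence: E E A  (A=forall, E=exists)
Group into maximal same-type runs:
  Ex2 | Ax1
Number of blocks = 2

2


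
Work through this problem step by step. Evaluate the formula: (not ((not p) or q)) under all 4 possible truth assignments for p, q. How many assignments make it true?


Check all 4 assignments:
p=0, q=0: 0
p=0, q=1: 0
p=1, q=0: 1
p=1, q=1: 0
Count of True = 1

1


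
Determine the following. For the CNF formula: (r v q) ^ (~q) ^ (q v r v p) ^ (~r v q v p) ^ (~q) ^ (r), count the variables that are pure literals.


Check each variable for pure literal status:
p: pure positive
q: mixed (not pure)
r: mixed (not pure)
Pure literal count = 1

1


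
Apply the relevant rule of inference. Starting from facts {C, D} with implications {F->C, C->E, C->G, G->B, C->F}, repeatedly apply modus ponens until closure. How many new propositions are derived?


Initial facts: {C, D}
Apply modus ponens to closure:
  C and C->E  =>  E
  C and C->G  =>  G
  G and G->B  =>  B
  C and C->F  =>  F
Final known: {B, C, D, E, F, G}
New propositions: {B, E, F, G}
Count = 4

4


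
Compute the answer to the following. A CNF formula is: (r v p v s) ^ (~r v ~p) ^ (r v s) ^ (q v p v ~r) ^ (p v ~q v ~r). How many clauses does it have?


A CNF formula is a conjunction of clauses.
Clauses are separated by ^.
Counting the conjuncts: 5 clauses.

5


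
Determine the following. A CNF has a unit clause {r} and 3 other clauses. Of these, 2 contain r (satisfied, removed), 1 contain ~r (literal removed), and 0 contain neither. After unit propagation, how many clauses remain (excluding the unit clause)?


Satisfied (removed): 2
Shortened (remain): 1
Unchanged (remain): 0
Remaining = 1 + 0 = 1

1


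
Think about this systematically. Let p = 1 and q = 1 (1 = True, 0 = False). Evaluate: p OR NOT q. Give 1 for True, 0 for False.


p = 1, q = 1
Operation: p OR NOT q
Evaluate: 1 OR NOT 1 = 1

1


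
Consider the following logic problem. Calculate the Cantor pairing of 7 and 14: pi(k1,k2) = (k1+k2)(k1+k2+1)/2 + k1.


k1 + k2 = 21
(k1+k2)(k1+k2+1)/2 = 21 * 22 / 2 = 231
pi = 231 + 7 = 238

238


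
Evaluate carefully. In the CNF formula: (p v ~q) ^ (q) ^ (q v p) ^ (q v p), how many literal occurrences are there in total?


Counting literals in each clause:
Clause 1: 2 literal(s)
Clause 2: 1 literal(s)
Clause 3: 2 literal(s)
Clause 4: 2 literal(s)
Total = 7

7


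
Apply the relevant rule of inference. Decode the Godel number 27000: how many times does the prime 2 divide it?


Factorize 27000 by dividing by 2 repeatedly.
Division steps: 2 divides 27000 exactly 3 time(s).
Exponent of 2 = 3

3


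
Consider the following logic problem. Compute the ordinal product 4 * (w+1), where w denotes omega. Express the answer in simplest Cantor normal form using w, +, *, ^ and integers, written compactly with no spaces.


Compute 4 * (w+1).
Ordinal * is associative and left-distributive over +, but NOT commutative; for finite n>1, n*w = w but w*n stays w*n.
By left-distributivity: 4 * (w+1) = 4*w + 4*1 = w + 4 = w+4.
Result = w+4

w+4


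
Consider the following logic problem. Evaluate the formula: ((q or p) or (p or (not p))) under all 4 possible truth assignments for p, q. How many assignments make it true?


Check all 4 assignments:
p=0, q=0: 1
p=0, q=1: 1
p=1, q=0: 1
p=1, q=1: 1
Count of True = 4

4


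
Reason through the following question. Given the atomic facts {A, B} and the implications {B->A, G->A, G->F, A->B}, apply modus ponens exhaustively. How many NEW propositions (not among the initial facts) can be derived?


Initial facts: {A, B}
Apply modus ponens to closure:
  (no implication fires)
Final known: {A, B}
New propositions: {(none)}
Count = 0

0


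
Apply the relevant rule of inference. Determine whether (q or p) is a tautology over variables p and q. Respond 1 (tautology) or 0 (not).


Check all 4 assignments:
p=0, q=0: 0
p=0, q=1: 1
p=1, q=0: 1
p=1, q=1: 1
Satisfying count = 3/4.
Tautology iff count = 4: no.

0


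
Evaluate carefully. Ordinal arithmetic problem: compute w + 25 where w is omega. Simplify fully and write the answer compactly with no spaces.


Compute w + 25.
Ordinal + is associative but NOT commutative; for finite n>0, n + w = w but w + n stays w+n.
w + 25 is already in normal form (a successor ordinal beyond w).
Result = w+25

w+25


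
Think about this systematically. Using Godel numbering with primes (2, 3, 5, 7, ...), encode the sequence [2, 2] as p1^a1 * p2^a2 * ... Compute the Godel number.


Encode each element as an exponent of the corresponding prime:
  2^2 = 4
  3^2 = 9
Product = 4 * 9 = 36

36


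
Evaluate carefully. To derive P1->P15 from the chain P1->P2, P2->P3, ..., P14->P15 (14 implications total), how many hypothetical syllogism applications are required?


With 14 implications in a chain connecting 15 propositions:
P1->P2, P2->P3, ..., P14->P15
Steps needed = (number of implications) - 1 = 14 - 1 = 13

13


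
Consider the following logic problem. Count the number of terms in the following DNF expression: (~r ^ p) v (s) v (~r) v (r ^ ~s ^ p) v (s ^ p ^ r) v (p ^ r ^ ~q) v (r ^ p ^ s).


A DNF formula is a disjunction of terms (conjunctions).
Terms are separated by v.
Counting the disjuncts: 7 terms.

7


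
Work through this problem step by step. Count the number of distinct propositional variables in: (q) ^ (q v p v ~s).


Identify each variable that appears in the formula.
Variables found: p, q, s
Count = 3

3


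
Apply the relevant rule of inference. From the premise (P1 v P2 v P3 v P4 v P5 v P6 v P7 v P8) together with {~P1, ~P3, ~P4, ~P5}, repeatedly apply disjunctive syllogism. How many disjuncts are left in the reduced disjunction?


Original disjuncts (8): P1, P2, P3, P4, P5, P6, P7, P8
Negated (eliminate): ~P1, ~P3, ~P4, ~P5
Remaining disjuncts: P2, P6, P7, P8
Count = 8 - 4 = 4

4


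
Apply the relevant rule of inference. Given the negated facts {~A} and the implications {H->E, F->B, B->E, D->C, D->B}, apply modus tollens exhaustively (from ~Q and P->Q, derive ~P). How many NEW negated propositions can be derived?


Initial negated facts: {~A}
Apply modus tollens to closure:
  (no implication fires)
Final negated: {~A}
New negations: {(none)}
Count = 0

0


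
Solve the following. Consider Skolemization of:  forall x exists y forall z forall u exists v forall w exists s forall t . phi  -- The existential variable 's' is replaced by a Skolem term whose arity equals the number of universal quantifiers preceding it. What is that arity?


Quantifier prefix: forall x exists y forall z forall u exists v forall w exists s forall t
's' is existentially quantified at position 7.
Universal variables preceding it: x, z, u, w
Skolem function arity = 4

4


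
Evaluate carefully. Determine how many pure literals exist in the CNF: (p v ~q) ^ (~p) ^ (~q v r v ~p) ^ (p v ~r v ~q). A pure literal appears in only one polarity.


Check each variable for pure literal status:
p: mixed (not pure)
q: pure negative
r: mixed (not pure)
Pure literal count = 1

1


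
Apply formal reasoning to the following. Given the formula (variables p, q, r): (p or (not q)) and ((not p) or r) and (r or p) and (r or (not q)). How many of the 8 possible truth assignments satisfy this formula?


Evaluate all 8 assignments for p, q, r:
p=0, q=0, r=0: 0
p=0, q=0, r=1: 1
p=0, q=1, r=0: 0
p=0, q=1, r=1: 0
p=1, q=0, r=0: 0
p=1, q=0, r=1: 1
p=1, q=1, r=0: 0
p=1, q=1, r=1: 1
Satisfying count = 3

3


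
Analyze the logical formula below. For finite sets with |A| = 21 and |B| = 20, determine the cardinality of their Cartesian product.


The Cartesian product A x B contains all ordered pairs (a, b).
|A x B| = |A| * |B| = 21 * 20 = 420

420


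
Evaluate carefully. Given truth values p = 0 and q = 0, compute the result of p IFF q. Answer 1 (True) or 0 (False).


p = 0, q = 0
Operation: p IFF q
Evaluate: 0 IFF 0 = 1

1


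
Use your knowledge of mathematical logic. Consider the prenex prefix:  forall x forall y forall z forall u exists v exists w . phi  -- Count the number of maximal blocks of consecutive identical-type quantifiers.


Quantifier-type sequence: A A A A E E  (A=forall, E=exists)
Group into maximal same-type runs:
  Ax4 | Ex2
Number of blocks = 2

2


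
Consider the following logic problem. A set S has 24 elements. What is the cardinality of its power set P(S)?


The power set of a set with n elements has 2^n elements.
|P(S)| = 2^24 = 16777216

16777216


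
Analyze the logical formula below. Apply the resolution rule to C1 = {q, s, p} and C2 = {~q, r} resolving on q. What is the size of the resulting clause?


Remove q from C1 and ~q from C2.
C1 remainder: {s, p}
C2 remainder: {r}
Union (resolvent): {p, r, s}
Resolvent has 3 literal(s).

3


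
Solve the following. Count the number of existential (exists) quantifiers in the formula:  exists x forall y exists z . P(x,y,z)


Quantifier prefix: exists x forall y exists z
Mark each quantifier type:
  E U E
Universal count = 1, Existential count = 2
Asked for existential (exists) quantifiers: 2

2


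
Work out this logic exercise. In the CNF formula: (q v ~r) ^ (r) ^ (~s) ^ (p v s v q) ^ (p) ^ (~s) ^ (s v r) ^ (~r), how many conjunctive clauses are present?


A CNF formula is a conjunction of clauses.
Clauses are separated by ^.
Counting the conjuncts: 8 clauses.

8


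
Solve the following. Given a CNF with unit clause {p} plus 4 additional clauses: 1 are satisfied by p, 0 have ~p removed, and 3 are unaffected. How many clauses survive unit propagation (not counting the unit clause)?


Satisfied (removed): 1
Shortened (remain): 0
Unchanged (remain): 3
Remaining = 0 + 3 = 3

3


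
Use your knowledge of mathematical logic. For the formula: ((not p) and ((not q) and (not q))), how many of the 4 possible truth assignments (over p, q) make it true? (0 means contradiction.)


Check all 4 assignments:
p=0, q=0: 1
p=0, q=1: 0
p=1, q=0: 0
p=1, q=1: 0
Count of True = 1

1


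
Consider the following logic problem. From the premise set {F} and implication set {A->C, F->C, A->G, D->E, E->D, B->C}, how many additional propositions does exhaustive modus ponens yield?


Initial facts: {F}
Apply modus ponens to closure:
  F and F->C  =>  C
Final known: {C, F}
New propositions: {C}
Count = 1

1


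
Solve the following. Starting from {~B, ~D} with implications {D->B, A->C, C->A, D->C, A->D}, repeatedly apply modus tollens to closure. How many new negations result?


Initial negated facts: {~B, ~D}
Apply modus tollens to closure:
  ~D and A->D  =>  ~A
  ~A and C->A  =>  ~C
Final negated: {~A, ~B, ~C, ~D}
New negations: {~A, ~C}
Count = 2

2


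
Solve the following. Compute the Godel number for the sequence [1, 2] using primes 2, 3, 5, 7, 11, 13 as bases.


Encode each element as an exponent of the corresponding prime:
  2^1 = 2
  3^2 = 9
Product = 2 * 9 = 18

18


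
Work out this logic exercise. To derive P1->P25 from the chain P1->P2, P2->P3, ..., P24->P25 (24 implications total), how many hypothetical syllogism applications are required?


With 24 implications in a chain connecting 25 propositions:
P1->P2, P2->P3, ..., P24->P25
Steps needed = (number of implications) - 1 = 24 - 1 = 23

23


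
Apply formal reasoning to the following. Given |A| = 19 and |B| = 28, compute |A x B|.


The Cartesian product A x B contains all ordered pairs (a, b).
|A x B| = |A| * |B| = 19 * 28 = 532

532


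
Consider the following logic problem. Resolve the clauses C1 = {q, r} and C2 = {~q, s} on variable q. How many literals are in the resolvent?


Remove q from C1 and ~q from C2.
C1 remainder: {r}
C2 remainder: {s}
Union (resolvent): {r, s}
Resolvent has 2 literal(s).

2


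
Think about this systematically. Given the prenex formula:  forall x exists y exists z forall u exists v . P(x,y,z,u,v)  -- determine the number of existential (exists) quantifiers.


Quantifier prefix: forall x exists y exists z forall u exists v
Mark each quantifier type:
  U E E U E
Universal count = 2, Existential count = 3
Asked for existential (exists) quantifiers: 3

3
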